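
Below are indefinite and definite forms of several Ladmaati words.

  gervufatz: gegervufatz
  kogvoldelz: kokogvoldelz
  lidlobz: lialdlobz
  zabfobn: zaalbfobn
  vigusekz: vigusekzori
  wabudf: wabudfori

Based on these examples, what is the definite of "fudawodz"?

fudawodzori

gervufatz and lidlobz both end in -z yet inflect differently (gegervufatz, lialdlobz), so the final letter is not what conditions the rule; the second-to-last letter is.
"fudawodz" has second-to-last letter 'd'. The one such stem in the data (wabudf → wabudfori) adds -ori, so the same rule applies.
So fudawodz → fudawodzori.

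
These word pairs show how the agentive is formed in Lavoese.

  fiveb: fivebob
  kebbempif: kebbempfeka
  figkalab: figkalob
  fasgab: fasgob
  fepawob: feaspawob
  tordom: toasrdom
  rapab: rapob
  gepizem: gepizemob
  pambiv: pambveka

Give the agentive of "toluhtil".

tordom and gepizem both end in -m yet inflect differently (toasrdom, gepizemob), so the final letter is not what conditions the rule; the last vowel is.
"toluhtil" has last vowel 'i'. The stems whose last vowel is 'i' (kebbempif → kebbempfeka, pambiv → pambveka) delete the last vowel and add -eka.
The other patterns: stems whose last vowel is 'o' insert -as- after the first vowel; stems whose last vowel is 'e' add -ob; stems whose last vowel is 'a' change the last vowel to 'o'.
So toluhtil → toluhtleka.

toluhtleka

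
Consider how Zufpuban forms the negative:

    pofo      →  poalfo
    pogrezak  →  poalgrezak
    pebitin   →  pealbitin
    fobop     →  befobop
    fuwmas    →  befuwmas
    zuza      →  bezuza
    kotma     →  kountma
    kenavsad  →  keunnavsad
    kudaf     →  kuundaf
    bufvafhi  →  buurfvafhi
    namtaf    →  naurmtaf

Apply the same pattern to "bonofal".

"bonofal" begins with b-. The one such stem in the data (bufvafhi → buurfvafhi) inserts -ur- after the first vowel (as does namtaf), so the same rule applies.
So bonofal → bournofal.

bournofal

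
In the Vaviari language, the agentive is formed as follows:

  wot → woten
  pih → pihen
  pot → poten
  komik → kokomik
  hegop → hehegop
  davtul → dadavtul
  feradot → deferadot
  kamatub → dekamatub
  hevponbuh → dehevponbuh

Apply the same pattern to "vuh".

wot and feradot both end in -t yet inflect differently (woten, deferadot), so the final letter is not what conditions the rule; the number of vowels is.
"vuh" has 1 vowel. The stems with 1 vowel (wot → woten, pih → pihen, pot → poten) add -en.
So vuh → vuhen.

vuhen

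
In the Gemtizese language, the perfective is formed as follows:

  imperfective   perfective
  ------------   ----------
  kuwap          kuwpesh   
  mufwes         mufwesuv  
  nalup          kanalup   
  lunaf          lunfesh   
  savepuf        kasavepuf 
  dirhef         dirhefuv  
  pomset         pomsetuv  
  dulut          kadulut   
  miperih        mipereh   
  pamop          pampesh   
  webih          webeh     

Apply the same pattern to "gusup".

lunaf and savepuf both end in -f yet inflect differently (lunfesh, kasavepuf), so the final letter is not what conditions the rule; the last vowel is.
"gusup" has last vowel 'u'. The stems whose last vowel is 'u' (dulut → kadulut, savepuf → kasavepuf, nalup → kanalup) add the prefix ka-.
So gusup → kagusup.

kagusup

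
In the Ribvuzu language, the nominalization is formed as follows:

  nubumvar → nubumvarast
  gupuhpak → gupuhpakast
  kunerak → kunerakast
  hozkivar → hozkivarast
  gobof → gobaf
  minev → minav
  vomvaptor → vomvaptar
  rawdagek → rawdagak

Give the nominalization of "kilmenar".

"kilmenar" has last vowel 'a'. The stems whose last vowel is 'a' (nubumvar → nubumvarast, gupuhpak → gupuhpakast, kunerak → kunerakast) add -ast.
So kilmenar → kilmenarast.

kilmenarast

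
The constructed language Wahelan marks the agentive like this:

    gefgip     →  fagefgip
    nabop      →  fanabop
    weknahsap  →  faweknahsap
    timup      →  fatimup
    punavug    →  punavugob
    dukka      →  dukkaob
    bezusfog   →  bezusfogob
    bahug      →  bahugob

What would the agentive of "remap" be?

timup and punavug both have last vowel 'u' yet inflect differently (fatimup, punavugob), so the last vowel is not what conditions the rule; the final letter is.
"remap" ends in -p. The stems ending in -p (gefgip → fagefgip, nabop → fanabop, weknahsap → faweknahsap) add the prefix fa-.
So remap → faremap.

faremap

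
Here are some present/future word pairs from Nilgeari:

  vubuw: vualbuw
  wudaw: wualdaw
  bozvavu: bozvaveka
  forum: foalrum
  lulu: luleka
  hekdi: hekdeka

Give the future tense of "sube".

"sube" ends in a vowel. The stems ending in a vowel (hekdi → hekdeka, bozvavu → bozvaveka, lulu → luleka) drop the final letter and add -eka.
The other pattern: stems ending in a consonant insert -al- after the first vowel.
So sube → subeka.

subeka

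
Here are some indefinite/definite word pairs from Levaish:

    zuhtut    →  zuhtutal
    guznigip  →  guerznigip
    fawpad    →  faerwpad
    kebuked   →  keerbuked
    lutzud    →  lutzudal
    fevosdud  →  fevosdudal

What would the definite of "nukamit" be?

nuerkamit

fevosdud and fawpad both end in -d yet inflect differently (fevosdudal, faerwpad), so the final letter is not what conditions the rule; the last vowel is.
"nukamit" has last vowel 'i'. The one such stem in the data (guznigip → guerznigip) inserts -er- after the first vowel (as do fawpad, kebuked), so the same rule applies.
The other pattern: stems whose last vowel is 'u' add -al.
So nukamit → nuerkamit.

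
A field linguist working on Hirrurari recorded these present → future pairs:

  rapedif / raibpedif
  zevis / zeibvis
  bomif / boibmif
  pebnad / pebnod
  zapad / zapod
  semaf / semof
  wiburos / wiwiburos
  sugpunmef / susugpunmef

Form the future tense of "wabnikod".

"wabnikod" has last vowel 'o'. The one such stem in the data (wiburos → wiwiburos) repeats the first consonant+vowel as a prefix (as does sugpunmef), so the same rule applies.
The other patterns: stems whose last vowel is 'i' insert -ib- after the first vowel; stems whose last vowel is 'a' change the last vowel to 'o'.
So wabnikod → wawabnikod.

wawabnikod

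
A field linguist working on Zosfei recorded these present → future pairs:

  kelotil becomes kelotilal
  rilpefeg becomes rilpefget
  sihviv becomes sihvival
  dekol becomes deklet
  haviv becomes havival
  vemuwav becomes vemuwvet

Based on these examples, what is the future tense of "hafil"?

hafilal

"hafil" has last vowel 'i'. The stems whose last vowel is 'i' (haviv → havival, kelotil → kelotilal, sihviv → sihvival) add -al.
So hafil → hafilal.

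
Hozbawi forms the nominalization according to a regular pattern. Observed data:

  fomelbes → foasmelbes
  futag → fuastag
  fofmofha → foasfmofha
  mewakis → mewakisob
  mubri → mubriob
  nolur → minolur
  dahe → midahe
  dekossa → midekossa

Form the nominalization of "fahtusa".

faashtusa

"fahtusa" begins with f-. The stems beginning with f- (fomelbes → foasmelbes, futag → fuastag, fofmofha → foasfmofha) insert -as- after the first vowel.
The other patterns: stems beginning with m- add -ob; stems beginning with d- or n- add the prefix mi-.
So fahtusa → faashtusa.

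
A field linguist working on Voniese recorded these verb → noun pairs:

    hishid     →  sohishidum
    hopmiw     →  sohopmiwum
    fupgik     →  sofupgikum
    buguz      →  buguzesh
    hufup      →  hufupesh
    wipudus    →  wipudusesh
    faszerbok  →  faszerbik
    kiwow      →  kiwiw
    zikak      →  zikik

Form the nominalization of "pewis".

fupgik and faszerbok both end in -k yet inflect differently (sofupgikum, faszerbik), so the final letter is not what conditions the rule; the last vowel is.
"pewis" has last vowel 'i'. The stems whose last vowel is 'i' (hishid → sohishidum, hopmiw → sohopmiwum, fupgik → sofupgikum) add so- … -um around the stem.
The other patterns: stems whose last vowel is 'u' add -esh; stems whose last vowel is 'a' or 'o' change the last vowel to 'i'.
So pewis → sopewisum.

sopewisum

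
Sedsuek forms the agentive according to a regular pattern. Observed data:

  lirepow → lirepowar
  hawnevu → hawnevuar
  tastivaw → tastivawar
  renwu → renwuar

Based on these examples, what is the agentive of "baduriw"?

Every pair shown (lirepow → lirepowar, hawnevu → hawnevuar, tastivaw → tastivawar, …) follows the same rule: add -ar.
So baduriw → baduriwar.

baduriwar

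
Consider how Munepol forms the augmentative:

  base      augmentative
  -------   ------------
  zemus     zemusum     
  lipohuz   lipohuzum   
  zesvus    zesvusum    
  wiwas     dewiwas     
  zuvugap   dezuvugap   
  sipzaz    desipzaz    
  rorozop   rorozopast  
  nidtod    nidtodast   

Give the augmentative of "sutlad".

desutlad

zemus and wiwas both end in -s yet inflect differently (zemusum, dewiwas), so the final letter is not what conditions the rule; the last vowel is.
"sutlad" has last vowel 'a'. The stems whose last vowel is 'a' (wiwas → dewiwas, zuvugap → dezuvugap, sipzaz → desipzaz) add the prefix de-.
The other patterns: stems whose last vowel is 'u' add -um; stems whose last vowel is 'o' add -ast.
So sutlad → desutlad.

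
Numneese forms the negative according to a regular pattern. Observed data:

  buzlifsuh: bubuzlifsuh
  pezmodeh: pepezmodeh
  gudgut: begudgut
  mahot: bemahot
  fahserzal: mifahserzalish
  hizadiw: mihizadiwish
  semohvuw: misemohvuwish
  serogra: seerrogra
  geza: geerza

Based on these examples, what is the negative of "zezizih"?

buzlifsuh and gudgut both have last vowel 'u' yet inflect differently (bubuzlifsuh, begudgut), so the last vowel is not what conditions the rule; the final letter is.
"zezizih" ends in -h. The stems ending in -h (buzlifsuh → bubuzlifsuh, pezmodeh → pepezmodeh) repeat the first consonant+vowel as a prefix.
So zezizih → zezezizih.

zezezizih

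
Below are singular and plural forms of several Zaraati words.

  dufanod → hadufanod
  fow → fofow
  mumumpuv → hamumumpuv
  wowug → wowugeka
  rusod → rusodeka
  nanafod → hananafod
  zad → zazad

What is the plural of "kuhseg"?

"kuhseg" has 2 vowels. The stems with 2 vowels (wowug → wowugeka, rusod → rusodeka) add -eka.
The other patterns: stems with 1 vowel repeat the first consonant+vowel as a prefix; stems with 3 vowels add the prefix ha-.
So kuhseg → kuhsegeka.

kuhsegeka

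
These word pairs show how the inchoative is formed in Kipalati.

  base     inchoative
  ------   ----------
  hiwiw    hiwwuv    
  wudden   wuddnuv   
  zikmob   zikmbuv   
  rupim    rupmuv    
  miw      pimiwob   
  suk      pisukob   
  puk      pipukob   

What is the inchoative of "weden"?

"weden" has 2 vowels. The stems with 2 vowels (hiwiw → hiwwuv, wudden → wuddnuv, zikmob → zikmbuv) delete the last vowel and add -uv.
So weden → wednuv.

wednuv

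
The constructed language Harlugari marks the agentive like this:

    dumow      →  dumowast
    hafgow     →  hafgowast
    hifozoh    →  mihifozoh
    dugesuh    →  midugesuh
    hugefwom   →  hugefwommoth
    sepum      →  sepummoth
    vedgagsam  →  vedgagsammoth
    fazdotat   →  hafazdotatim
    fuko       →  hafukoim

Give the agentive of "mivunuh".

mimivunuh

dumow and hifozoh both have last vowel 'o' yet inflect differently (dumowast, mihifozoh), so the last vowel is not what conditions the rule; the final letter is.
"mivunuh" ends in -h. The stems ending in -h (hifozoh → mihifozoh, dugesuh → midugesuh) add the prefix mi-.
So mivunuh → mimivunuh.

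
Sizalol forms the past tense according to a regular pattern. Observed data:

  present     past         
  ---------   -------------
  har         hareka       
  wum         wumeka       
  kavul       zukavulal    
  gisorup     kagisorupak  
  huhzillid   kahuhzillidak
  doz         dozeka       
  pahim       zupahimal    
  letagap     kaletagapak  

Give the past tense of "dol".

doleka

wum and pahim both end in -m yet inflect differently (wumeka, zupahimal), so the final letter is not what conditions the rule; the number of vowels is.
"dol" has 1 vowel. The stems with 1 vowel (doz → dozeka, har → hareka, wum → wumeka) add -eka.
The other patterns: stems with 2 vowels add zu- … -al around the stem; stems with 3 vowels add ka- … -ak around the stem.
So dol → doleka.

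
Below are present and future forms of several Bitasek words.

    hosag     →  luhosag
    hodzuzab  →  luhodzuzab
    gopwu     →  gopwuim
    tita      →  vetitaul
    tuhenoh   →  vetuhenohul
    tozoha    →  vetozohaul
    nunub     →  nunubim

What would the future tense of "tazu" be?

vetazuul

"tazu" begins with t-. The stems beginning with t- (tozoha → vetozohaul, tita → vetitaul, tuhenoh → vetuhenohul) add ve- … -ul around the stem.
The other patterns: stems beginning with h- add the prefix lu-; stems beginning with g- or n- add -im.
So tazu → vetazuul.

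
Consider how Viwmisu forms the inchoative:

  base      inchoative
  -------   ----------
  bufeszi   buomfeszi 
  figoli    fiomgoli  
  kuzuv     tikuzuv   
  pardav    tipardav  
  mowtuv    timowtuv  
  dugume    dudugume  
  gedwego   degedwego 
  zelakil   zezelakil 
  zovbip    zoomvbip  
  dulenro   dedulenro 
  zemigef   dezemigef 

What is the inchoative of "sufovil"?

susufovil

"sufovil" ends in -l. The one such stem in the data (zelakil → zezelakil) repeats the first consonant+vowel as a prefix (as does dugume), so the same rule applies.
So sufovil → susufovil.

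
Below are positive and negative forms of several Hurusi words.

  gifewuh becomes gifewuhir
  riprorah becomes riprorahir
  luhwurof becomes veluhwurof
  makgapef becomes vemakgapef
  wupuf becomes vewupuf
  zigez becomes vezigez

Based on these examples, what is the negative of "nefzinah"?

nefzinahir

gifewuh and wupuf both have last vowel 'u' yet inflect differently (gifewuhir, vewupuf), so the last vowel is not what conditions the rule; the final letter is.
"nefzinah" ends in -h. The stems ending in -h (gifewuh → gifewuhir, riprorah → riprorahir) add -ir.
So nefzinah → nefzinahir.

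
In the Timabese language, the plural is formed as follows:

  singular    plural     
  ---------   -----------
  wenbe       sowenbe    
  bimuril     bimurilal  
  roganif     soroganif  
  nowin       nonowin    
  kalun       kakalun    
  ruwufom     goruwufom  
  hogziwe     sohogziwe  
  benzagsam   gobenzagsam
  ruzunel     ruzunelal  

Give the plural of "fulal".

fulalal

"fulal" ends in -l. The stems ending in -l (bimuril → bimurilal, ruzunel → ruzunelal) add -al.
The other patterns: stems ending in -m add the prefix go-; stems ending in -n repeat the first consonant+vowel as a prefix; stems ending in -e or -f add the prefix so-.
So fulal → fulalal.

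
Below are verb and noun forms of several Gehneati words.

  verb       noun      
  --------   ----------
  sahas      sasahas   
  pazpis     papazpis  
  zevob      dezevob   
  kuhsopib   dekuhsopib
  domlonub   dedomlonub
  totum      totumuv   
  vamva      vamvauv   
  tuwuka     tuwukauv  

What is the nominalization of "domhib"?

pazpis and kuhsopib both have last vowel 'i' yet inflect differently (papazpis, dekuhsopib), so the last vowel is not what conditions the rule; the final letter is.
"domhib" ends in -b. The stems ending in -b (zevob → dezevob, kuhsopib → dekuhsopib, domlonub → dedomlonub) add the prefix de-.
The other patterns: stems ending in -s repeat the first consonant+vowel as a prefix; stems ending in -a or -m add -uv.
So domhib → dedomhib.

dedomhib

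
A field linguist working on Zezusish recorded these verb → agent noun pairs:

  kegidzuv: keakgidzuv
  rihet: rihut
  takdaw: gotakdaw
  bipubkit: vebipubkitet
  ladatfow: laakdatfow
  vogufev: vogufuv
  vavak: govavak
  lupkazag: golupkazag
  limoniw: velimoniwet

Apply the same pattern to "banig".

ladatfow and takdaw both end in -w yet inflect differently (laakdatfow, gotakdaw), so the final letter is not what conditions the rule; the last vowel is.
"banig" has last vowel 'i'. The stems whose last vowel is 'i' (limoniw → velimoniwet, bipubkit → vebipubkitet) add ve- … -et around the stem.
So banig → vebaniget.

vebaniget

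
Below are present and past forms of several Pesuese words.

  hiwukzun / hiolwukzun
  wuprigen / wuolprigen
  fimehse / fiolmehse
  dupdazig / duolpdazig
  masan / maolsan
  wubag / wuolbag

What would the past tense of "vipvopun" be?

Every pair shown (hiwukzun → hiolwukzun, wuprigen → wuolprigen, fimehse → fiolmehse, …) follows the same rule: insert -ol- after the first vowel.
So vipvopun → violpvopun.

violpvopun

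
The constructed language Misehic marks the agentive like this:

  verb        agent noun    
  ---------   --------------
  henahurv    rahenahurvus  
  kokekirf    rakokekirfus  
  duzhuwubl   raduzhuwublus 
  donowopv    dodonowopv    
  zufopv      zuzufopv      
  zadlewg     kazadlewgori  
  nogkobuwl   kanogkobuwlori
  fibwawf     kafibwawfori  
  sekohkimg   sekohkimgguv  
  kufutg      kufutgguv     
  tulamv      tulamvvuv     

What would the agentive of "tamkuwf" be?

"tamkuwf" has second-to-last letter 'w'. The stems whose second-to-last letter is 'w' (zadlewg → kazadlewgori, nogkobuwl → kanogkobuwlori, fibwawf → kafibwawfori) add ka- … -ori around the stem.
So tamkuwf → katamkuwfori.

katamkuwfori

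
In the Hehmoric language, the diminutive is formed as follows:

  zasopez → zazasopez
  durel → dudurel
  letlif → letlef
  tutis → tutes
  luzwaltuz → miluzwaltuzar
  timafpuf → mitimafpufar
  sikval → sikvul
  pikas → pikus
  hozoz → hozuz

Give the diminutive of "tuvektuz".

zasopez and luzwaltuz both end in -z yet inflect differently (zazasopez, miluzwaltuzar), so the final letter is not what conditions the rule; the last vowel is.
"tuvektuz" has last vowel 'u'. The stems whose last vowel is 'u' (luzwaltuz → miluzwaltuzar, timafpuf → mitimafpufar) add mi- … -ar around the stem.
The other patterns: stems whose last vowel is 'e' repeat the first consonant+vowel as a prefix; stems whose last vowel is 'i' change the last vowel to 'e'; stems whose last vowel is 'a' or 'o' change the last vowel to 'u'.
So tuvektuz → mituvektuzar.

mituvektuzar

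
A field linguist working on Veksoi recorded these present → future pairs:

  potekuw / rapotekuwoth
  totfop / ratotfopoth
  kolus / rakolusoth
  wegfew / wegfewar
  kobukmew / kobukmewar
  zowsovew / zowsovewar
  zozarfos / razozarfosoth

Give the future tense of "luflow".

zowsovew and potekuw both end in -w yet inflect differently (zowsovewar, rapotekuwoth), so the final letter is not what conditions the rule; the last vowel is.
"luflow" has last vowel 'o'. The stems whose last vowel is 'o' (totfop → ratotfopoth, zozarfos → razozarfosoth) add ra- … -oth around the stem.
So luflow → raluflowoth.

raluflowoth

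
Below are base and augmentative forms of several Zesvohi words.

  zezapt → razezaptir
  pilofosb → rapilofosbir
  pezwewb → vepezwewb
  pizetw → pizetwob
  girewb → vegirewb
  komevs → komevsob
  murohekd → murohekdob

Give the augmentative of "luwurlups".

"luwurlups" has second-to-last letter 'p'. The one such stem in the data (zezapt → razezaptir) adds ra- … -ir around the stem, so the same rule applies.
The other patterns: stems whose second-to-last letter is 'w' add the prefix ve-; stems whose second-to-last letter is 'k', 't' or 'v' add -ob.
So luwurlups → raluwurlupsir.

raluwurlupsir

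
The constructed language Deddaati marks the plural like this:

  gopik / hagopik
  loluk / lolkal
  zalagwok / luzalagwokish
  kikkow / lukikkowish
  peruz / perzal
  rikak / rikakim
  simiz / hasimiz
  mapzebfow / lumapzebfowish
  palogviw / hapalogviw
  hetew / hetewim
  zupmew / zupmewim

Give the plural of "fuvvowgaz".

rikak and loluk both end in -k yet inflect differently (rikakim, lolkal), so the final letter is not what conditions the rule; the last vowel is.
"fuvvowgaz" has last vowel 'a'. The one such stem in the data (rikak → rikakim) adds -im, so the same rule applies.
So fuvvowgaz → fuvvowgazim.

fuvvowgazim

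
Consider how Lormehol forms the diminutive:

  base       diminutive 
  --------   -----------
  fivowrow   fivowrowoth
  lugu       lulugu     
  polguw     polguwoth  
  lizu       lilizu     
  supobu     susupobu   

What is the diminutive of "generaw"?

"generaw" ends in -w. The stems ending in -w (polguw → polguwoth, fivowrow → fivowrowoth) add -oth.
The other pattern: stems ending in -u repeat the first consonant+vowel as a prefix.
So generaw → generawoth.

generawoth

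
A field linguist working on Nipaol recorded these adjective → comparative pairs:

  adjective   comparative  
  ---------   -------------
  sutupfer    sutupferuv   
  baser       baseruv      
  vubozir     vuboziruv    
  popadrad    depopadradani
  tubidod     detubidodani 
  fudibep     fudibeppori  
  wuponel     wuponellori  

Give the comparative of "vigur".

viguruv

sutupfer and fudibep both have last vowel 'e' yet inflect differently (sutupferuv, fudibeppori), so the last vowel is not what conditions the rule; the final letter is.
"vigur" ends in -r. The stems ending in -r (sutupfer → sutupferuv, baser → baseruv, vubozir → vuboziruv) add -uv.
So vigur → viguruv.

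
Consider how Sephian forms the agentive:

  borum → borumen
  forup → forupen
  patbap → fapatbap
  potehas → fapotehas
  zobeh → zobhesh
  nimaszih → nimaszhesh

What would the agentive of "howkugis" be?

howkugsesh

"howkugis" has last vowel 'i'. The one such stem in the data (nimaszih → nimaszhesh) deletes the last vowel and adds -esh (as does zobeh), so the same rule applies.
So howkugis → howkugsesh.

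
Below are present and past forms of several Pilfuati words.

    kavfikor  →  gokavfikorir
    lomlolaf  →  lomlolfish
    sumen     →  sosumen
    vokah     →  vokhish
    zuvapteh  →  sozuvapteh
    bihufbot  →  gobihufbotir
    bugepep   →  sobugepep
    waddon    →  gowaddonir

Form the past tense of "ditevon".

waddon and sumen both end in -n yet inflect differently (gowaddonir, sosumen), so the final letter is not what conditions the rule; the last vowel is.
"ditevon" has last vowel 'o'. The stems whose last vowel is 'o' (kavfikor → gokavfikorir, waddon → gowaddonir, bihufbot → gobihufbotir) add go- … -ir around the stem.
The other patterns: stems whose last vowel is 'e' add the prefix so-; stems whose last vowel is 'a' delete the last vowel and add -ish.
So ditevon → goditevonir.

goditevonir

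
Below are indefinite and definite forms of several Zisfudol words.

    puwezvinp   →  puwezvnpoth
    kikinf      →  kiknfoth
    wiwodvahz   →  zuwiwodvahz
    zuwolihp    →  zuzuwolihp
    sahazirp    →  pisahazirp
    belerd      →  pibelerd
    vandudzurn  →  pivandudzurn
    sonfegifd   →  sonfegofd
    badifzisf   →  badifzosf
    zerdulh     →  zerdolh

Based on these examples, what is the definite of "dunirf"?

"dunirf" has second-to-last letter 'r'. The stems whose second-to-last letter is 'r' (sahazirp → pisahazirp, belerd → pibelerd, vandudzurn → pivandudzurn) add the prefix pi-.
The other patterns: stems whose second-to-last letter is 'n' delete the last vowel and add -oth; stems whose second-to-last letter is 'h' add the prefix zu-; stems whose second-to-last letter is 'f', 'l' or 's' change the last vowel to 'o'.
So dunirf → pidunirf.

pidunirf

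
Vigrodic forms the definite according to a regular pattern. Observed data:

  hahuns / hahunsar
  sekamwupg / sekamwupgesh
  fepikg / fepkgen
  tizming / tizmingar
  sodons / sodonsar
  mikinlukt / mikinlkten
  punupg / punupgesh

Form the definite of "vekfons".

tizming and sekamwupg both end in -g yet inflect differently (tizmingar, sekamwupgesh), so the final letter is not what conditions the rule; the second-to-last letter is.
"vekfons" has second-to-last letter 'n'. The stems whose second-to-last letter is 'n' (tizming → tizmingar, hahuns → hahunsar, sodons → sodonsar) add -ar.
So vekfons → vekfonsar.

vekfonsar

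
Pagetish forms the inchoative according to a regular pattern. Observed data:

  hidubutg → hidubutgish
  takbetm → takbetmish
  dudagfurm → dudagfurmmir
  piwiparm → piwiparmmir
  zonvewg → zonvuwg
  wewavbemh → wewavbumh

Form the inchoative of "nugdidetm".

takbetm and dudagfurm both end in -m yet inflect differently (takbetmish, dudagfurmmir), so the final letter is not what conditions the rule; the second-to-last letter is.
"nugdidetm" has second-to-last letter 't'. The stems whose second-to-last letter is 't' (hidubutg → hidubutgish, takbetm → takbetmish) add -ish.
The other patterns: stems whose second-to-last letter is 'r' double the final consonant and add -ir; stems whose second-to-last letter is 'm' or 'w' change the last vowel to 'u'.
So nugdidetm → nugdidetmish.

nugdidetmish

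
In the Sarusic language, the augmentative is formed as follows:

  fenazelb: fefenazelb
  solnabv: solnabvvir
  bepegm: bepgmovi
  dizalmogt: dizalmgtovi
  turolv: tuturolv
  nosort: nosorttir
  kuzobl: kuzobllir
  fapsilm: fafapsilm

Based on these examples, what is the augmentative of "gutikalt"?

gugutikalt

bepegm and fapsilm both end in -m yet inflect differently (bepgmovi, fafapsilm), so the final letter is not what conditions the rule; the second-to-last letter is.
"gutikalt" has second-to-last letter 'l'. The stems whose second-to-last letter is 'l' (fenazelb → fefenazelb, fapsilm → fafapsilm, turolv → tuturolv) repeat the first consonant+vowel as a prefix.
So gutikalt → gugutikalt.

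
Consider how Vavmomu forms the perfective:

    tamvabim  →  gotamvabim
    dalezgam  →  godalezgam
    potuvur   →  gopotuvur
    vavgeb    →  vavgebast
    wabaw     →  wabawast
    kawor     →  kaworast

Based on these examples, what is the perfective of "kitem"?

kitemast

"kitem" has 2 vowels. The stems with 2 vowels (vavgeb → vavgebast, wabaw → wabawast, kawor → kaworast) add -ast.
So kitem → kitemast.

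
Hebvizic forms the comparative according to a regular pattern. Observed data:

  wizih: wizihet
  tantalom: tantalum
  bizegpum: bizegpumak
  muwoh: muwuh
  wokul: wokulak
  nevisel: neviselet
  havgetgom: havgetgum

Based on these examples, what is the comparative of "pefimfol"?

"pefimfol" has last vowel 'o'. The stems whose last vowel is 'o' (tantalom → tantalum, muwoh → muwuh, havgetgom → havgetgum) change the last vowel to 'u'.
The other patterns: stems whose last vowel is 'u' add -ak; stems whose last vowel is 'e' or 'i' add -et.
So pefimfol → pefimful.

pefimful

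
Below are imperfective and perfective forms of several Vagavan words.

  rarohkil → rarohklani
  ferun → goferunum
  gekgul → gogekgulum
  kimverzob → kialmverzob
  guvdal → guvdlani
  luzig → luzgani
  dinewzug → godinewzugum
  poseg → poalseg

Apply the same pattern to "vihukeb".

dinewzug and poseg both end in -g yet inflect differently (godinewzugum, poalseg), so the final letter is not what conditions the rule; the last vowel is.
"vihukeb" has last vowel 'e'. The one such stem in the data (poseg → poalseg) inserts -al- after the first vowel (as does kimverzob), so the same rule applies.
The other patterns: stems whose last vowel is 'u' add go- … -um around the stem; stems whose last vowel is 'a' or 'i' delete the last vowel and add -ani.
So vihukeb → vialhukeb.

vialhukeb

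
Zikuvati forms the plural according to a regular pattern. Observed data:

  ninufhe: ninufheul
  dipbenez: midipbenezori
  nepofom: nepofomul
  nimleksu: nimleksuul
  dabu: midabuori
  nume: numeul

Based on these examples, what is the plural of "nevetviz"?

"nevetviz" begins with n-. The stems beginning with n- (nimleksu → nimleksuul, nepofom → nepofomul, ninufhe → ninufheul) add -ul.
So nevetviz → nevetvizul.

nevetvizul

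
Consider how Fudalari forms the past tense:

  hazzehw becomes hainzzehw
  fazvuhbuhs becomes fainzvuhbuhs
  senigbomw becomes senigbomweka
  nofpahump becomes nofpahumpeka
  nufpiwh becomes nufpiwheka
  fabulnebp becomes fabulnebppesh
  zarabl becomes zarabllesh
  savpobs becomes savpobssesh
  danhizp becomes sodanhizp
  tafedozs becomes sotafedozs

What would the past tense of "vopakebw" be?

vopakebwwesh

hazzehw and senigbomw both end in -w yet inflect differently (hainzzehw, senigbomweka), so the final letter is not what conditions the rule; the second-to-last letter is.
"vopakebw" has second-to-last letter 'b'. The stems whose second-to-last letter is 'b' (fabulnebp → fabulnebppesh, zarabl → zarabllesh, savpobs → savpobssesh) double the final consonant and add -esh.
The other patterns: stems whose second-to-last letter is 'h' insert -in- after the first vowel; stems whose second-to-last letter is 'm' or 'w' add -eka; stems whose second-to-last letter is 'z' add the prefix so-.
So vopakebw → vopakebwwesh.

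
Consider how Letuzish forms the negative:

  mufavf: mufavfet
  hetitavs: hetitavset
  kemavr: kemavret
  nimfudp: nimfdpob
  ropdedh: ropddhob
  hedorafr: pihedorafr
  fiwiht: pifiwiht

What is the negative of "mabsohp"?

pimabsohp

kemavr and hedorafr both end in -r yet inflect differently (kemavret, pihedorafr), so the final letter is not what conditions the rule; the second-to-last letter is.
"mabsohp" has second-to-last letter 'h'. The one such stem in the data (fiwiht → pifiwiht) adds the prefix pi-, so the same rule applies.
So mabsohp → pimabsohp.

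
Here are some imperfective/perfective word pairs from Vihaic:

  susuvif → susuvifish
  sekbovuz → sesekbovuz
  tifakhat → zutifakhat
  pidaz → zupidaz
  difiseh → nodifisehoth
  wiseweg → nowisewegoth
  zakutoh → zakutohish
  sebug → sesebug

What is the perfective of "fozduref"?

sekbovuz and pidaz both end in -z yet inflect differently (sesekbovuz, zupidaz), so the final letter is not what conditions the rule; the last vowel is.
"fozduref" has last vowel 'e'. The stems whose last vowel is 'e' (wiseweg → nowisewegoth, difiseh → nodifisehoth) add no- … -oth around the stem.
The other patterns: stems whose last vowel is 'u' repeat the first consonant+vowel as a prefix; stems whose last vowel is 'i' or 'o' add -ish; stems whose last vowel is 'a' add the prefix zu-.
So fozduref → nofozdurefoth.

nofozdurefoth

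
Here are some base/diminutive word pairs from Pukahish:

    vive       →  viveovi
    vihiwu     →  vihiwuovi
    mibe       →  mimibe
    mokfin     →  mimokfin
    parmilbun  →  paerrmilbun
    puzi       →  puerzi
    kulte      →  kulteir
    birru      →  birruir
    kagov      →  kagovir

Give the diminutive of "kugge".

kuggeir

vive and mibe both end in -e yet inflect differently (viveovi, mimibe), so the final letter is not what conditions the rule; the first letter is.
"kugge" begins with k-. The stems beginning with k- (kulte → kulteir, kagov → kagovir) add -ir.
The other patterns: stems beginning with v- add -ovi; stems beginning with m- add the prefix mi-; stems beginning with p- insert -er- after the first vowel.
So kugge → kuggeir.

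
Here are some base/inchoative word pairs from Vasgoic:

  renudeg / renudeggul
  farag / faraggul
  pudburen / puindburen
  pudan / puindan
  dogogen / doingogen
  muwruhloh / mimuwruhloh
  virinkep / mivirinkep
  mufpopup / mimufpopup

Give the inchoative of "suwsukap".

misuwsukap

renudeg and pudburen both have last vowel 'e' yet inflect differently (renudeggul, puindburen), so the last vowel is not what conditions the rule; the final letter is.
"suwsukap" ends in -p. The stems ending in -p (virinkep → mivirinkep, mufpopup → mimufpopup) add the prefix mi-.
So suwsukap → misuwsukap.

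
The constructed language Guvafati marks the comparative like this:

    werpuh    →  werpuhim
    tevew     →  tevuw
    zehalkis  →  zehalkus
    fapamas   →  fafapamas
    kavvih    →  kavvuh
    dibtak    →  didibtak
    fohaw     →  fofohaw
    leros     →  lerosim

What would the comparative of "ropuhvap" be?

fapamas and leros both end in -s yet inflect differently (fafapamas, lerosim), so the final letter is not what conditions the rule; the last vowel is.
"ropuhvap" has last vowel 'a'. The stems whose last vowel is 'a' (fapamas → fafapamas, fohaw → fofohaw, dibtak → didibtak) repeat the first consonant+vowel as a prefix.
The other patterns: stems whose last vowel is 'o' or 'u' add -im; stems whose last vowel is 'e' or 'i' change the last vowel to 'u'.
So ropuhvap → roropuhvap.

roropuhvap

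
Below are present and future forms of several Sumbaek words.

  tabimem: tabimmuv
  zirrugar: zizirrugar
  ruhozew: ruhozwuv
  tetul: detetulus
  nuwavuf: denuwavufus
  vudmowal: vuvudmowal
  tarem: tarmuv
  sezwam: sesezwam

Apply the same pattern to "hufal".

huhufal

tabimem and sezwam both end in -m yet inflect differently (tabimmuv, sesezwam), so the final letter is not what conditions the rule; the last vowel is.
"hufal" has last vowel 'a'. The stems whose last vowel is 'a' (sezwam → sesezwam, vudmowal → vuvudmowal, zirrugar → zizirrugar) repeat the first consonant+vowel as a prefix.
So hufal → huhufal.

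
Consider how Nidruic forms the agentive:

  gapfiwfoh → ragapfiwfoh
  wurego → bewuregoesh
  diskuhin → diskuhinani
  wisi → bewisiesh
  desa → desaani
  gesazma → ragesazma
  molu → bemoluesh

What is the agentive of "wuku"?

"wuku" begins with w-. The stems beginning with w- (wisi → bewisiesh, wurego → bewuregoesh) add be- … -esh around the stem.
The other patterns: stems beginning with d- add -ani; stems beginning with g- add the prefix ra-.
So wuku → bewukuesh.

bewukuesh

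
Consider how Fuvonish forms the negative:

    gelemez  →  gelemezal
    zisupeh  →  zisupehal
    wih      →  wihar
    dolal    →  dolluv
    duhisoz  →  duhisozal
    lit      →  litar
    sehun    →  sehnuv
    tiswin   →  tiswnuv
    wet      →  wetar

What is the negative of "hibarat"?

wih and zisupeh both end in -h yet inflect differently (wihar, zisupehal), so the final letter is not what conditions the rule; the number of vowels is.
"hibarat" has 3 vowels. The stems with 3 vowels (zisupeh → zisupehal, duhisoz → duhisozal, gelemez → gelemezal) add -al.
The other patterns: stems with 1 vowel add -ar; stems with 2 vowels delete the last vowel and add -uv.
So hibarat → hibaratal.

hibaratal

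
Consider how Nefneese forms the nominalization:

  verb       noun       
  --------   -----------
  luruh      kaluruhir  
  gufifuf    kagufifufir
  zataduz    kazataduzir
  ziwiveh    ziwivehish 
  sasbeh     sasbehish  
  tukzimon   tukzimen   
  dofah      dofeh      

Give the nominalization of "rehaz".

rehez

luruh and ziwiveh both end in -h yet inflect differently (kaluruhir, ziwivehish), so the final letter is not what conditions the rule; the last vowel is.
"rehaz" has last vowel 'a'. The one such stem in the data (dofah → dofeh) changes the last vowel to 'e' (as does tukzimon), so the same rule applies.
So rehaz → rehez.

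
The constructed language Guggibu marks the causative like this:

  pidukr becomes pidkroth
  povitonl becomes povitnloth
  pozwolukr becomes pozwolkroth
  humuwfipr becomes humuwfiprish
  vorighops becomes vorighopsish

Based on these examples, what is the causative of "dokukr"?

"dokukr" has second-to-last letter 'k'. The stems whose second-to-last letter is 'k' (pidukr → pidkroth, pozwolukr → pozwolkroth) delete the last vowel and add -oth.
So dokukr → dokkroth.

dokkroth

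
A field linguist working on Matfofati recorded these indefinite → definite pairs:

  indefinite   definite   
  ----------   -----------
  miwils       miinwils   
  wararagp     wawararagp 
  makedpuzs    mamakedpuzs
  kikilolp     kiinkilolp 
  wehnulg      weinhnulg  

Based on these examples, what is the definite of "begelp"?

miwils and makedpuzs both end in -s yet inflect differently (miinwils, mamakedpuzs), so the final letter is not what conditions the rule; the second-to-last letter is.
"begelp" has second-to-last letter 'l'. The stems whose second-to-last letter is 'l' (miwils → miinwils, wehnulg → weinhnulg, kikilolp → kiinkilolp) insert -in- after the first vowel.
So begelp → beingelp.

beingelp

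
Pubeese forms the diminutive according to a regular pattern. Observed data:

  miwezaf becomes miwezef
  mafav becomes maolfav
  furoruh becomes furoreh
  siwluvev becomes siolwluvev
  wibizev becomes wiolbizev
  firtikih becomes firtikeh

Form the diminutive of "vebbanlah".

vebbanleh

mafav and miwezaf both have last vowel 'a' yet inflect differently (maolfav, miwezef), so the last vowel is not what conditions the rule; the final letter is.
"vebbanlah" ends in -h. The stems ending in -h (furoruh → furoreh, firtikih → firtikeh) change the last vowel to 'e'.
The other pattern: stems ending in -v insert -ol- after the first vowel.
So vebbanlah → vebbanleh.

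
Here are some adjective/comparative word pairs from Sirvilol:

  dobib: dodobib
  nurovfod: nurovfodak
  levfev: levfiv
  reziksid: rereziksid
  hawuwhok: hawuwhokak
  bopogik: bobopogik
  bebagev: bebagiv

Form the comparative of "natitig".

nurovfod and reziksid both end in -d yet inflect differently (nurovfodak, rereziksid), so the final letter is not what conditions the rule; the last vowel is.
"natitig" has last vowel 'i'. The stems whose last vowel is 'i' (reziksid → rereziksid, bopogik → bobopogik, dobib → dodobib) repeat the first consonant+vowel as a prefix.
So natitig → nanatitig.

nanatitig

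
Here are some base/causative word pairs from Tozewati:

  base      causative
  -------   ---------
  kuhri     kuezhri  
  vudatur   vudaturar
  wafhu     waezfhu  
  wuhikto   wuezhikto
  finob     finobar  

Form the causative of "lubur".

finob and wuhikto both have last vowel 'o' yet inflect differently (finobar, wuezhikto), so the last vowel is not what conditions the rule; whether the stem ends in a vowel or a consonant is.
"lubur" ends in a consonant. The stems ending in a consonant (vudatur → vudaturar, finob → finobar) add -ar.
The other pattern: stems ending in a vowel insert -ez- after the first vowel.
So lubur → luburar.

luburar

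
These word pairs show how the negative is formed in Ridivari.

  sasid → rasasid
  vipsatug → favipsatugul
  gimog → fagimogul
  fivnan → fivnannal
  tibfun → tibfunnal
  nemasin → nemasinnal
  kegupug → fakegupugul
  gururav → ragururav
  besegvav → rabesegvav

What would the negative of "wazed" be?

rawazed

"wazed" ends in -d. The one such stem in the data (sasid → rasasid) adds the prefix ra-, so the same rule applies.
So wazed → rawazed.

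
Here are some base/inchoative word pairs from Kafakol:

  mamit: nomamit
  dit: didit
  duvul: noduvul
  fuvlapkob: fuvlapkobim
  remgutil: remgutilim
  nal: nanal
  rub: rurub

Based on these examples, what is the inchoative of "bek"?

"bek" has 1 vowel. The stems with 1 vowel (dit → didit, nal → nanal, rub → rurub) repeat the first consonant+vowel as a prefix.
So bek → bebek.

bebek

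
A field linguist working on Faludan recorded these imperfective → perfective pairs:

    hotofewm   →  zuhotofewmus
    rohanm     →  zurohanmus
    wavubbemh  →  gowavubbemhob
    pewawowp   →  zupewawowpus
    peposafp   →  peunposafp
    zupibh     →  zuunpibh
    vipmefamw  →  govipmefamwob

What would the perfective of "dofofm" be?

dounfofm

pewawowp and peposafp both end in -p yet inflect differently (zupewawowpus, peunposafp), so the final letter is not what conditions the rule; the second-to-last letter is.
"dofofm" has second-to-last letter 'f'. The one such stem in the data (peposafp → peunposafp) inserts -un- after the first vowel (as does zupibh), so the same rule applies.
So dofofm → dounfofm.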